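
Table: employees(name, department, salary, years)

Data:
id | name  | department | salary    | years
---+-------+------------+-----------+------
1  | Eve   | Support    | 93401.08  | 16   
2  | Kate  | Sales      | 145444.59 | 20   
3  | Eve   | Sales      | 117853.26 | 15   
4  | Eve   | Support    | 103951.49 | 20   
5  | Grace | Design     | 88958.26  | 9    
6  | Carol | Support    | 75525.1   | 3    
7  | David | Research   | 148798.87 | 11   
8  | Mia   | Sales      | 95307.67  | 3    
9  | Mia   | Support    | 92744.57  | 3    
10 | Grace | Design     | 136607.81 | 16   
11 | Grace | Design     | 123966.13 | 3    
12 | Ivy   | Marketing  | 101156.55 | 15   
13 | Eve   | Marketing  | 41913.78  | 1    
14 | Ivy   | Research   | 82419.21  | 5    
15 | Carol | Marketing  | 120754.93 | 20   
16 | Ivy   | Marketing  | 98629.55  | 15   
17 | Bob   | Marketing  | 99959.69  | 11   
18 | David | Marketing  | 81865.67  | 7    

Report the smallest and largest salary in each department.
SELECT department, MIN(salary), MAX(salary)
FROM employees
GROUP BY department

Result:
  Design: min=88958.26, max=136607.81
  Marketing: min=41913.78, max=120754.93
  Research: min=82419.21, max=148798.87
  Sales: min=95307.67, max=145444.59
  Support: min=75525.10, max=103951.49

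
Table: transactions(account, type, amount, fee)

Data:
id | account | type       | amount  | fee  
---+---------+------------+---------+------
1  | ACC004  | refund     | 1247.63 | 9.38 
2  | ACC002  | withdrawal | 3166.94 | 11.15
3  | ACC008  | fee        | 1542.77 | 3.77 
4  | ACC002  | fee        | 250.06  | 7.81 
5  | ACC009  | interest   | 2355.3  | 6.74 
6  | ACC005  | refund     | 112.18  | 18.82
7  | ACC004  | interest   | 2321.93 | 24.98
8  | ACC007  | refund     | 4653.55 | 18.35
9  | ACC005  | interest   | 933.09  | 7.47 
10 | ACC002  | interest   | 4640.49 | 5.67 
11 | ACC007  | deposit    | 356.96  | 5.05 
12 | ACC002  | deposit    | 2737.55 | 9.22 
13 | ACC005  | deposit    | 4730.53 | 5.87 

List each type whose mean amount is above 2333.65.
SELECT type, AVG(amount)
FROM transactions
GROUP BY type
HAVING AVG(amount) > 2333.65

Result:
  deposit: avg=2608.35
  interest: avg=2562.70
  withdrawal: avg=3166.94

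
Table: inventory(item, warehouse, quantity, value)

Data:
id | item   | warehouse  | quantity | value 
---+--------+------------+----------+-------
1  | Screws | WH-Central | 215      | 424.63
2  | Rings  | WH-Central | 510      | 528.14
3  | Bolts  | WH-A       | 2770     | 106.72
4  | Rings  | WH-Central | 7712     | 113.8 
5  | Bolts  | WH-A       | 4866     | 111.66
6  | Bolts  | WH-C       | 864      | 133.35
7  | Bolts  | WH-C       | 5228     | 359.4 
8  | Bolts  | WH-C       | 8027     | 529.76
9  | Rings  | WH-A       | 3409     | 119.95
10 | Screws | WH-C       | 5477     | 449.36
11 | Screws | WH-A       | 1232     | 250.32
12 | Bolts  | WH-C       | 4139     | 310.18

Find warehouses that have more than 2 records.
SELECT warehouse, COUNT(*) as cnt
FROM inventory
GROUP BY warehouse
HAVING COUNT(*) > 2

Result:
  WH-A: 4
  WH-C: 5
  WH-Central: 3

Note: HAVING filters groups after aggregation, WHERE filters rows before.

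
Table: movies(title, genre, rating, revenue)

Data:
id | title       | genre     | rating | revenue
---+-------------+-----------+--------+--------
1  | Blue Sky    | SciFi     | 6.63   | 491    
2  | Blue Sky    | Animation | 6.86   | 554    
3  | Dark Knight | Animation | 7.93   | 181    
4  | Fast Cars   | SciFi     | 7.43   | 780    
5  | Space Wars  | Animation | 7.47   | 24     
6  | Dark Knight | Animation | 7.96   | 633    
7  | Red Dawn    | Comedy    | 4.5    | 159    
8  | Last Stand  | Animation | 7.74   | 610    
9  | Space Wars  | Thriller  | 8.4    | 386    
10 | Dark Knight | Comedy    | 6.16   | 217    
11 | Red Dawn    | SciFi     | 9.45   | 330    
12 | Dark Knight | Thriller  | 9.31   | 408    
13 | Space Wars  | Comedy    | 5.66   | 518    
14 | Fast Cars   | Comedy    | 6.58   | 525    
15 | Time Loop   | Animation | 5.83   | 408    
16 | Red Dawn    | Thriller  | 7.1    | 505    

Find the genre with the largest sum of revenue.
SELECT genre, SUM(revenue) as val
FROM movies
GROUP BY genre
ORDER BY val DESC
LIMIT 1

Result: Animation with sum(revenue) = 2410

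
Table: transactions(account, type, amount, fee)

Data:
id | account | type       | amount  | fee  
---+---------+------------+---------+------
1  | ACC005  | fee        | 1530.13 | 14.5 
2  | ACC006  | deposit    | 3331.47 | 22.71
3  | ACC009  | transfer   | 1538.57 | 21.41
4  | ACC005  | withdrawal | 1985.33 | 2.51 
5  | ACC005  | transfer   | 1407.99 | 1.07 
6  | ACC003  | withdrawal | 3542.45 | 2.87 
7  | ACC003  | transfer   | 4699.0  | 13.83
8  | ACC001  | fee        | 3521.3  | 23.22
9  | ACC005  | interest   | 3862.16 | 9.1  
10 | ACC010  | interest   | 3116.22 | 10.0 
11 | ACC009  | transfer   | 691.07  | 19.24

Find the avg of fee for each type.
SELECT type, AVG(fee) as result
FROM transactions
GROUP BY type

Result:
  deposit: 22.71
  fee: 18.86
  interest: 9.55
  transfer: 13.89
  withdrawal: 2.69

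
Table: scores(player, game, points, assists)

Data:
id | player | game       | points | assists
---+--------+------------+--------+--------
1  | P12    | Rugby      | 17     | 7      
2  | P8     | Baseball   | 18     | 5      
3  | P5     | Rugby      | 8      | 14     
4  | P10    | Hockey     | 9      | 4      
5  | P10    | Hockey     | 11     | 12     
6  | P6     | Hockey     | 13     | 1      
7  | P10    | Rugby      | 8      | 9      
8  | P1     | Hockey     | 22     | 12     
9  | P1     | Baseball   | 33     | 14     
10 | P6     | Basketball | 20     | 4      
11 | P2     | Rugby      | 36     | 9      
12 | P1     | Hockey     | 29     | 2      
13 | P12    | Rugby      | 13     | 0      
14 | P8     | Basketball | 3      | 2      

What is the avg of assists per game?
SELECT game, AVG(assists) as result
FROM scores
GROUP BY game

Result:
  Baseball: 9.50
  Basketball: 3.00
  Hockey: 6.20
  Rugby: 7.80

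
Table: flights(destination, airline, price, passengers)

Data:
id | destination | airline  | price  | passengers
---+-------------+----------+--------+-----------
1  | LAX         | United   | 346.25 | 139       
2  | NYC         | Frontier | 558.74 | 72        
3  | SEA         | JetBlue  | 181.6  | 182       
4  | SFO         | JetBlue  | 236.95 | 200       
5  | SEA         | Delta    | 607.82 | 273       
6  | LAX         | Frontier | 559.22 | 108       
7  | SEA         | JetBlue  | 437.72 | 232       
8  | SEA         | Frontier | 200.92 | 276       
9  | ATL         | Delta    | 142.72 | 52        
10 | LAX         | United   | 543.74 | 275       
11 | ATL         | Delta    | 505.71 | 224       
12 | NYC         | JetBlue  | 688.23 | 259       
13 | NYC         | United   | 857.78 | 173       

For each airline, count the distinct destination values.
SELECT airline, COUNT(DISTINCT destination)
FROM flights
GROUP BY airline

Result:
  Delta: 2 distinct
  Frontier: 3 distinct
  JetBlue: 3 distinct
  United: 2 distinct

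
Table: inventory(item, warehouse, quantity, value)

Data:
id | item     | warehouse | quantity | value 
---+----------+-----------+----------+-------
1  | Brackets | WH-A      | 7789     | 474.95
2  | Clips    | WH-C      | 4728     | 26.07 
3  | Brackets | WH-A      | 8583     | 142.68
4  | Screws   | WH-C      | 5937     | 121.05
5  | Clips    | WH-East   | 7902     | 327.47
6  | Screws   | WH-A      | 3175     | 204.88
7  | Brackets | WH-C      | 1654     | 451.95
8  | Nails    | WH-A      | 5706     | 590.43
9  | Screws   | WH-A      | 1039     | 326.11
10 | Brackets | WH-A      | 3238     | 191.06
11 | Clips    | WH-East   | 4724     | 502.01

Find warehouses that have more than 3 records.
SELECT warehouse, COUNT(*) as cnt
FROM inventory
GROUP BY warehouse
HAVING COUNT(*) > 3

Result:
  WH-A: 6

Note: HAVING filters groups after aggregation, WHERE filters rows before.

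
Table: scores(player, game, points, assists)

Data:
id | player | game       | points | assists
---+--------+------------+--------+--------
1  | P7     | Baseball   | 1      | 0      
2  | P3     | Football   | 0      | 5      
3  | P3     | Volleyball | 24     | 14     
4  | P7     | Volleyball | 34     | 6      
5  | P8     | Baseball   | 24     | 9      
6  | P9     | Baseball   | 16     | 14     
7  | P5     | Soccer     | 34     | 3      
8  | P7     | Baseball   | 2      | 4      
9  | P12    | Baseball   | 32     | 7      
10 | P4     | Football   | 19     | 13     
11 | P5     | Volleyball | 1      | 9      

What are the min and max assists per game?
SELECT game, MIN(assists), MAX(assists)
FROM scores
GROUP BY game

Result:
  Baseball: min=0, max=14
  Football: min=5, max=13
  Soccer: min=3, max=3
  Volleyball: min=6, max=14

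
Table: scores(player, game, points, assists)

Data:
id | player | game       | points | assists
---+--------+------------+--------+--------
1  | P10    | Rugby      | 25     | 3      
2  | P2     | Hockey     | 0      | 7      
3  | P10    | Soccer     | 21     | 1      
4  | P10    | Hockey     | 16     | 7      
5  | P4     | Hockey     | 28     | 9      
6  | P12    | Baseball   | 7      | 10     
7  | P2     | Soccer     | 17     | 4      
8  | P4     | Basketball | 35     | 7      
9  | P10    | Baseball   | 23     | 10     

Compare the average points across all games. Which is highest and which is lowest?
SELECT game, AVG(points)
FROM scores
GROUP BY game
ORDER BY AVG(points)

All groups:
  Hockey: 14.67
  Baseball: 15.00
  Soccer: 19.00
  Rugby: 25.00
  Basketball: 35.00

Highest: Basketball (35.00)
Lowest: Hockey (14.67)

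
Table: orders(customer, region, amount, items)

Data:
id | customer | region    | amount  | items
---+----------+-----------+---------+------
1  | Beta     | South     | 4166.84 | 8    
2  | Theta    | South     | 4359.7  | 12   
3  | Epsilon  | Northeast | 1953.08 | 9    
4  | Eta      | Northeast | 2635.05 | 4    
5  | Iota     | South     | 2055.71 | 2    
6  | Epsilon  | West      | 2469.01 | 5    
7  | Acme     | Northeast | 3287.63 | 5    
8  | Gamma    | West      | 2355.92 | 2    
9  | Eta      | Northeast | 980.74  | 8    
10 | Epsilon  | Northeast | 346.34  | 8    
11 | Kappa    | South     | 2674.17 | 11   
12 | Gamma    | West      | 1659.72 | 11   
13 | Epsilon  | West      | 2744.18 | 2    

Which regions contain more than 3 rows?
SELECT region, COUNT(*) as cnt
FROM orders
GROUP BY region
HAVING COUNT(*) > 3

Result:
  Northeast: 5
  South: 4
  West: 4

Note: HAVING filters groups after aggregation, WHERE filters rows before.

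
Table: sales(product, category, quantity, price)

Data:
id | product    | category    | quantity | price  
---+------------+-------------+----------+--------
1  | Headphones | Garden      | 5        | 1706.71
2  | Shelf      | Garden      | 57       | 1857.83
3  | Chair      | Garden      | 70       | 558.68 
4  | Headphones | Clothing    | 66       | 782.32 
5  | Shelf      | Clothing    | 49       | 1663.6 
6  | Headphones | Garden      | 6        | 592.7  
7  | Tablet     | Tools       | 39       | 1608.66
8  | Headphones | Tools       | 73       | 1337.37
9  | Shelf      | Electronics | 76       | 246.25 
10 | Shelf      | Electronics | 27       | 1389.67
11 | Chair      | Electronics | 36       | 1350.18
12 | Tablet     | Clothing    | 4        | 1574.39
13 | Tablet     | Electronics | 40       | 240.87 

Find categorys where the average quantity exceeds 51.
SELECT category, AVG(quantity)
FROM sales
GROUP BY category
HAVING AVG(quantity) > 51

Result:
  Tools: avg=56.00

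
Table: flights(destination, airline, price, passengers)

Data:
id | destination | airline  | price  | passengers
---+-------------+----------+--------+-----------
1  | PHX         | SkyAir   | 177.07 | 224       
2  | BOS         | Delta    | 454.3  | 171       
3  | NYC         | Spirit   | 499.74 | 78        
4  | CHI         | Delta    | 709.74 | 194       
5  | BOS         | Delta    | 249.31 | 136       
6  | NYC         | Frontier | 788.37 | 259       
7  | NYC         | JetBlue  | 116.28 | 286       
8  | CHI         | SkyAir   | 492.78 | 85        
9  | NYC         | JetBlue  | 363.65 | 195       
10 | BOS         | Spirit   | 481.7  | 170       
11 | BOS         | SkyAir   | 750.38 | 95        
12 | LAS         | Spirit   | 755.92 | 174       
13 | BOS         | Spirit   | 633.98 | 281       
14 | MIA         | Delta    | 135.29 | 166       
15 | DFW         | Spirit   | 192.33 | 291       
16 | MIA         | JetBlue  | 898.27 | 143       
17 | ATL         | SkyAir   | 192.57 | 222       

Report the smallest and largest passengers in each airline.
SELECT airline, MIN(passengers), MAX(passengers)
FROM flights
GROUP BY airline

Result:
  Delta: min=136, max=194
  Frontier: min=259, max=259
  JetBlue: min=143, max=286
  SkyAir: min=85, max=224
  Spirit: min=78, max=291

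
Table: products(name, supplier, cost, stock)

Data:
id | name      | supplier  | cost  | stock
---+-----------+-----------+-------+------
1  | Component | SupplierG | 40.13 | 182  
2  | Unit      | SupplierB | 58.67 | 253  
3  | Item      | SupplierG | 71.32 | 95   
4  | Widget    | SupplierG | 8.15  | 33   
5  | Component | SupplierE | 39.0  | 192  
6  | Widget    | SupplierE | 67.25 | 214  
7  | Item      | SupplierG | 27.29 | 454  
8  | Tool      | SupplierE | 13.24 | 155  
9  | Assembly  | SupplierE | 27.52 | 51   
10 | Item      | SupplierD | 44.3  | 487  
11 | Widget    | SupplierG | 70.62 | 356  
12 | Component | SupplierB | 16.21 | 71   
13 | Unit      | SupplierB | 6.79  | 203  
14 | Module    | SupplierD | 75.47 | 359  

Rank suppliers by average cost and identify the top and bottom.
SELECT supplier, AVG(cost)
FROM products
GROUP BY supplier
ORDER BY AVG(cost)

All groups:
  SupplierB: 27.22
  SupplierE: 36.75
  SupplierG: 43.50
  SupplierD: 59.89

Highest: SupplierD (59.89)
Lowest: SupplierB (27.22)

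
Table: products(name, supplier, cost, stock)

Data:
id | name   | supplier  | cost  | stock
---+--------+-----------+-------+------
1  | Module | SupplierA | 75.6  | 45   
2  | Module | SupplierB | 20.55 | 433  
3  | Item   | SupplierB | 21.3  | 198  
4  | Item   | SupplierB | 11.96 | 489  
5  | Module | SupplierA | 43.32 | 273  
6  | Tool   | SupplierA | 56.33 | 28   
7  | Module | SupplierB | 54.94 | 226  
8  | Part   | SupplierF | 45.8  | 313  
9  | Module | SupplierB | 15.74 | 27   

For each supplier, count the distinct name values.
SELECT supplier, COUNT(DISTINCT name)
FROM products
GROUP BY supplier

Result:
  SupplierA: 2 distinct
  SupplierB: 2 distinct
  SupplierF: 1 distinct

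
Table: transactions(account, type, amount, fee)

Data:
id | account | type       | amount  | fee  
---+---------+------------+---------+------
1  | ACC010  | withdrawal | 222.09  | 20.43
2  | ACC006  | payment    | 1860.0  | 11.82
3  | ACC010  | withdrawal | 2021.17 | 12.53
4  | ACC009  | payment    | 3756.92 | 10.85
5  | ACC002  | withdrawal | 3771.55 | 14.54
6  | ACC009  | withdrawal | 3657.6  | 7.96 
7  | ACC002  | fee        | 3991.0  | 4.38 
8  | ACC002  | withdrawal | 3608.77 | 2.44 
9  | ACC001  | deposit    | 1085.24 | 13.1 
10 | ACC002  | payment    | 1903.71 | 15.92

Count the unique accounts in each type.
SELECT type, COUNT(DISTINCT account)
FROM transactions
GROUP BY type

Result:
  deposit: 1 distinct
  fee: 1 distinct
  payment: 3 distinct
  withdrawal: 3 distinct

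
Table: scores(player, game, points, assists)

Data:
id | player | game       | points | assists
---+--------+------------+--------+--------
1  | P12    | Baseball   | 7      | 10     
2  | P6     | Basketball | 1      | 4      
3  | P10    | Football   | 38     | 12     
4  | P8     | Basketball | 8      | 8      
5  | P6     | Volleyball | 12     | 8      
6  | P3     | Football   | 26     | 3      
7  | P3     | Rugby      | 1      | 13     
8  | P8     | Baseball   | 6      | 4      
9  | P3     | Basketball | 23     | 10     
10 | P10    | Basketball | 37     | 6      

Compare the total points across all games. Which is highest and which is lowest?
SELECT game, SUM(points)
FROM scores
GROUP BY game
ORDER BY SUM(points)

All groups:
  Rugby: 1
  Volleyball: 12
  Baseball: 13
  Football: 64
  Basketball: 69

Highest: Basketball (69)
Lowest: Rugby (1)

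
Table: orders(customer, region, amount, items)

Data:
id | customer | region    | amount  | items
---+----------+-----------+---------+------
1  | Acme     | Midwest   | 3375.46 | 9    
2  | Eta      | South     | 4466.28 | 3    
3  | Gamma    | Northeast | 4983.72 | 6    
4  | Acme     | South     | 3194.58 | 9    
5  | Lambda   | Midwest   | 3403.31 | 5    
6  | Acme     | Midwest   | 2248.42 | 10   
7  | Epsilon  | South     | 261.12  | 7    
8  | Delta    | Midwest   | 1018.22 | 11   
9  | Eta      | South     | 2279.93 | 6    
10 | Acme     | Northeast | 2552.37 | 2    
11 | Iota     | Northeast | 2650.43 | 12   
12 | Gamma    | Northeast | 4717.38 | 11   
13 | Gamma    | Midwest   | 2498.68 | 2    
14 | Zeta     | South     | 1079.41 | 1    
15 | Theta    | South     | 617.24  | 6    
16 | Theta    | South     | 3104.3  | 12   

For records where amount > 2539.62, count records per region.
SELECT region, COUNT(*)
FROM orders
WHERE amount > 2539.62
GROUP BY region

Note: WHERE filters rows before grouping.

Result:
  Midwest: 2
  Northeast: 4
  South: 3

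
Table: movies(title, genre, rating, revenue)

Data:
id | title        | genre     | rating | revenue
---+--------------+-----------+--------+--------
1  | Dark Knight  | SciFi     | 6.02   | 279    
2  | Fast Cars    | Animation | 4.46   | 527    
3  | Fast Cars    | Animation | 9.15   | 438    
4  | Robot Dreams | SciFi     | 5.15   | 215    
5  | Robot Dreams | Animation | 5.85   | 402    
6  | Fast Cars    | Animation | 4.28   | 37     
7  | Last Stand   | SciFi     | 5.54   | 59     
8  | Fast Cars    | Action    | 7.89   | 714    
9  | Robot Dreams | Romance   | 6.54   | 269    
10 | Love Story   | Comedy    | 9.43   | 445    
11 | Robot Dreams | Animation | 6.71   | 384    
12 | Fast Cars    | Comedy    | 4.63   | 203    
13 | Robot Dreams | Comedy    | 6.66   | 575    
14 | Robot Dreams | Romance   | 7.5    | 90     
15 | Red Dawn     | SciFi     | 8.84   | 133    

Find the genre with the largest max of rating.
SELECT genre, MAX(rating) as val
FROM movies
GROUP BY genre
ORDER BY val DESC
LIMIT 1

Result: Comedy with max(rating) = 9.43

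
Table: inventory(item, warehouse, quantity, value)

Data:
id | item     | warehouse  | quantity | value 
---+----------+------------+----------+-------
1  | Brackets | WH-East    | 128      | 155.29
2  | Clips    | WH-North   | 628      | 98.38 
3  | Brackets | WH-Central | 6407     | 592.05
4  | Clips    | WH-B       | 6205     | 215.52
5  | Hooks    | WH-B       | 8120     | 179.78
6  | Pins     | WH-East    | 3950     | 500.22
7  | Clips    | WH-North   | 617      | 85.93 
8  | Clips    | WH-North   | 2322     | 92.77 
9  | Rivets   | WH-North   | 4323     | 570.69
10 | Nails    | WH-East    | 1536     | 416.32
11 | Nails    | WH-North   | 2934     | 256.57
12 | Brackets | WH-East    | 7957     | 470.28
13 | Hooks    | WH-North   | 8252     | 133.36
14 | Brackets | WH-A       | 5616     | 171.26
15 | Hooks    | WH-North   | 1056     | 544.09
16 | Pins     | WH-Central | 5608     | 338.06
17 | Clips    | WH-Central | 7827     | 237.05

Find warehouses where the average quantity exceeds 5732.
SELECT warehouse, AVG(quantity)
FROM inventory
GROUP BY warehouse
HAVING AVG(quantity) > 5732

Result:
  WH-B: avg=7162.50
  WH-Central: avg=6614.00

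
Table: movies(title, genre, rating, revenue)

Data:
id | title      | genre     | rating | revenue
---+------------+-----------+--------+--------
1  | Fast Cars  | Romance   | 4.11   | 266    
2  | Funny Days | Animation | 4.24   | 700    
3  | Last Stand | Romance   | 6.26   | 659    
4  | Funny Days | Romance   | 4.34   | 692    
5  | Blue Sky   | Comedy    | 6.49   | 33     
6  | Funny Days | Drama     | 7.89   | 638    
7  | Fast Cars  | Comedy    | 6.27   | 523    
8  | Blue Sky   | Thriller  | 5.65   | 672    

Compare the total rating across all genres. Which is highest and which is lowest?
SELECT genre, SUM(rating)
FROM movies
GROUP BY genre
ORDER BY SUM(rating)

All groups:
  Animation: 4.24
  Thriller: 5.65
  Drama: 7.89
  Comedy: 12.76
  Romance: 14.71

Highest: Romance (14.71)
Lowest: Animation (4.24)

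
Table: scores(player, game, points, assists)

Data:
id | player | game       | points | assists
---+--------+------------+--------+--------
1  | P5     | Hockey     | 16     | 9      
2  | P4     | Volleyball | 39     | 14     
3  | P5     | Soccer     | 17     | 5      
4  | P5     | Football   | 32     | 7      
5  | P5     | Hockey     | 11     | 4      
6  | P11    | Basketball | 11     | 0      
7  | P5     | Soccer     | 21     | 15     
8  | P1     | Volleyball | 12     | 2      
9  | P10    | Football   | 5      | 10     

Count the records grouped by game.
SELECT game, COUNT(*) as count
FROM scores
GROUP BY game

Result:
  Basketball: 1
  Football: 2
  Hockey: 2
  Soccer: 2
  Volleyball: 2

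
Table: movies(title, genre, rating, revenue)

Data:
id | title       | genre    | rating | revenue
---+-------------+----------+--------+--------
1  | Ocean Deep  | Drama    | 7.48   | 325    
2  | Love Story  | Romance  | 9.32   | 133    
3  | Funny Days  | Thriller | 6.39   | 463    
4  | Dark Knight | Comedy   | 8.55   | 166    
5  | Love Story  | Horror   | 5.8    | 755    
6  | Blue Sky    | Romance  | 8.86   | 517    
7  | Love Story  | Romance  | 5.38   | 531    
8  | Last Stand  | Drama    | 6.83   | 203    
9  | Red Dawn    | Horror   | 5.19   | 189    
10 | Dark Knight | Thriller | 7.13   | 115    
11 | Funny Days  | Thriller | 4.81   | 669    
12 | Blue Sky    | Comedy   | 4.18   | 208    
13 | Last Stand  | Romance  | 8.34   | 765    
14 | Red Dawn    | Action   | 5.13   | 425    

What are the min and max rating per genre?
SELECT genre, MIN(rating), MAX(rating)
FROM movies
GROUP BY genre

Result:
  Action: min=5.13, max=5.13
  Comedy: min=4.18, max=8.55
  Drama: min=6.83, max=7.48
  Horror: min=5.19, max=5.80
  Romance: min=5.38, max=9.32
  Thriller: min=4.81, max=7.13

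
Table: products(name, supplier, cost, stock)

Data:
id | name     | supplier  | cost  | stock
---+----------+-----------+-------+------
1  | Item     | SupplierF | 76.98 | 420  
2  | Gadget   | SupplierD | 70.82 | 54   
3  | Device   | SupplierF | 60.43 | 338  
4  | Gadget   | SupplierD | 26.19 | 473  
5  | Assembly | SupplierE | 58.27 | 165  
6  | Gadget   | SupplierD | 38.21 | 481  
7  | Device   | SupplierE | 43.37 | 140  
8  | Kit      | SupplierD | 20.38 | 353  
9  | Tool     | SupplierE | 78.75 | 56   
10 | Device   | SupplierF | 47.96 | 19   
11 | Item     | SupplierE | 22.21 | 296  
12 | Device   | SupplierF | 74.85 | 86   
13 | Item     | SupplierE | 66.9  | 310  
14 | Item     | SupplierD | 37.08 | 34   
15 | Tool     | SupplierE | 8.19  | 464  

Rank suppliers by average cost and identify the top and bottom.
SELECT supplier, AVG(cost)
FROM products
GROUP BY supplier
ORDER BY AVG(cost)

All groups:
  SupplierD: 38.54
  SupplierE: 46.28
  SupplierF: 65.06

Highest: SupplierF (65.06)
Lowest: SupplierD (38.54)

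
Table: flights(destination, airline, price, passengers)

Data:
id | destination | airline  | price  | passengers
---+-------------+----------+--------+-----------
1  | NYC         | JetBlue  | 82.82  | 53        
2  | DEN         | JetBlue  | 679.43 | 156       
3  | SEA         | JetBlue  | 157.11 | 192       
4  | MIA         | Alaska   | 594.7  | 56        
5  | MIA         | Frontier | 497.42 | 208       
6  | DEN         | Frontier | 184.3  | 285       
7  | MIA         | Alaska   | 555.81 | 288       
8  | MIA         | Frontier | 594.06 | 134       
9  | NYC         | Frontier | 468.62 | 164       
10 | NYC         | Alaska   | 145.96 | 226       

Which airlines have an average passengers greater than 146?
SELECT airline, AVG(passengers)
FROM flights
GROUP BY airline
HAVING AVG(passengers) > 146

Result:
  Alaska: avg=190.00
  Frontier: avg=197.75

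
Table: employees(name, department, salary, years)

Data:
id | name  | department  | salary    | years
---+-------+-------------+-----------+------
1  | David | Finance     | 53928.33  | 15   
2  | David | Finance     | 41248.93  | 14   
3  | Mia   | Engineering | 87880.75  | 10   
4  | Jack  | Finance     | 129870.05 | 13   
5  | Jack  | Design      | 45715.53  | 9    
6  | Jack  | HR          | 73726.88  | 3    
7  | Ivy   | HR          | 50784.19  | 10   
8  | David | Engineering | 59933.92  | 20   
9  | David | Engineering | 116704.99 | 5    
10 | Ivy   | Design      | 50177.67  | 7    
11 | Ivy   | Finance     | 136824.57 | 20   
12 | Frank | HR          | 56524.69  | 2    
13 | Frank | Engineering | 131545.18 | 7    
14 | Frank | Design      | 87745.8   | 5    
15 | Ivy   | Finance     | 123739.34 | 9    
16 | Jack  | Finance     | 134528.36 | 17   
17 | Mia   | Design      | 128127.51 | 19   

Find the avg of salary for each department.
SELECT department, AVG(salary) as result
FROM employees
GROUP BY department

Result:
  Design: 77941.63
  Engineering: 99016.21
  Finance: 103356.60
  HR: 60345.25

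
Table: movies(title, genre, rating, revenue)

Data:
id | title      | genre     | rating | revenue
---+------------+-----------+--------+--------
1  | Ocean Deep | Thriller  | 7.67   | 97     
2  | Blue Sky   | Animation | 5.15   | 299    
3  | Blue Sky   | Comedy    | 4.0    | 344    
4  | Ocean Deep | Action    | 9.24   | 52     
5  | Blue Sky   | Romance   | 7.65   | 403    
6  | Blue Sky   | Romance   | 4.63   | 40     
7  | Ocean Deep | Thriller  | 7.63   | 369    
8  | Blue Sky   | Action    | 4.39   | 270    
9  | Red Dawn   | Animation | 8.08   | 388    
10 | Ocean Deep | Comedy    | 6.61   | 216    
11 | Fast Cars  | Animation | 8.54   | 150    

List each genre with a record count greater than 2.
SELECT genre, COUNT(*) as cnt
FROM movies
GROUP BY genre
HAVING COUNT(*) > 2

Result:
  Animation: 3

Note: HAVING filters groups after aggregation, WHERE filters rows before.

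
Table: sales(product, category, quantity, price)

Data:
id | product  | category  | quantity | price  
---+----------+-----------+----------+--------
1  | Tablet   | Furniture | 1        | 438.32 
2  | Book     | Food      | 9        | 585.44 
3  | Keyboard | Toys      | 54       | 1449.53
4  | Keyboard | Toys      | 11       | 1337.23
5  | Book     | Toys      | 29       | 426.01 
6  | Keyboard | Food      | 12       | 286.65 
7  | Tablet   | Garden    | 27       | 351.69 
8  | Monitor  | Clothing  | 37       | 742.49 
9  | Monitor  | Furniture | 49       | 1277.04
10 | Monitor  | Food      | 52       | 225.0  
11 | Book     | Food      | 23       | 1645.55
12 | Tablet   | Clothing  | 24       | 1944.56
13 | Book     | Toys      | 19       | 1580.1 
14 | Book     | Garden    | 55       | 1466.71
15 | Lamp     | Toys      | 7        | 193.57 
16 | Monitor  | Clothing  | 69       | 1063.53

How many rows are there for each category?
SELECT category, COUNT(*) as count
FROM sales
GROUP BY category

Result:
  Clothing: 3
  Food: 4
  Furniture: 2
  Garden: 2
  Toys: 5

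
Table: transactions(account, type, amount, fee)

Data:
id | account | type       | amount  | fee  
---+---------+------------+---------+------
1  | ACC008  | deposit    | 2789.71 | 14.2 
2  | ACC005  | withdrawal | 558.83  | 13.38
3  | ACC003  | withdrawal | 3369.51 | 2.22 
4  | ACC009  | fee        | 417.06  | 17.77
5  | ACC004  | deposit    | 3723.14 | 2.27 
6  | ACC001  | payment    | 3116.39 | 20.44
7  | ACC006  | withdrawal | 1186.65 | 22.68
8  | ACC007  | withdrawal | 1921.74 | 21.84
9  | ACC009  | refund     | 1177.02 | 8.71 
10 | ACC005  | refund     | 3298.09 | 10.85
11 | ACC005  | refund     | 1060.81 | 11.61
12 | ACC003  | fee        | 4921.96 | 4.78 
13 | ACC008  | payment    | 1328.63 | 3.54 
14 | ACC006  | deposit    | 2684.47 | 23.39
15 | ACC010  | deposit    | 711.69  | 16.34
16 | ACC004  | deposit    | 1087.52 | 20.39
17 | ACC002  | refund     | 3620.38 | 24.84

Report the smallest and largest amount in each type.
SELECT type, MIN(amount), MAX(amount)
FROM transactions
GROUP BY type

Result:
  deposit: min=711.69, max=3723.14
  fee: min=417.06, max=4921.96
  payment: min=1328.63, max=3116.39
  refund: min=1060.81, max=3620.38
  withdrawal: min=558.83, max=3369.51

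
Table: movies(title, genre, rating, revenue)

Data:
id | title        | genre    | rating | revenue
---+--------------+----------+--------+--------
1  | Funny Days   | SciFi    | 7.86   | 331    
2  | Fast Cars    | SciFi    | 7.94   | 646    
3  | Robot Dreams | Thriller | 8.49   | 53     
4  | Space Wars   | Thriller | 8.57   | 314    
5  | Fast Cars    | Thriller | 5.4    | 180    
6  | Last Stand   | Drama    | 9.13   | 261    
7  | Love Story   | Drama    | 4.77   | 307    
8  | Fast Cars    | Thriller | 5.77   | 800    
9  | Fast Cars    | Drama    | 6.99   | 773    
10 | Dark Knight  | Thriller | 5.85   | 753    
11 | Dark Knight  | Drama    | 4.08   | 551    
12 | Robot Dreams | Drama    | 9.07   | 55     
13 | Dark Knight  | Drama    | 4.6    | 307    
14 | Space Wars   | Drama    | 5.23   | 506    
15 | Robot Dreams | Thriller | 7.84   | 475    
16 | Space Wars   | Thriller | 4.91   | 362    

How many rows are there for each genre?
SELECT genre, COUNT(*) as count
FROM movies
GROUP BY genre

Result:
  Drama: 7
  SciFi: 2
  Thriller: 7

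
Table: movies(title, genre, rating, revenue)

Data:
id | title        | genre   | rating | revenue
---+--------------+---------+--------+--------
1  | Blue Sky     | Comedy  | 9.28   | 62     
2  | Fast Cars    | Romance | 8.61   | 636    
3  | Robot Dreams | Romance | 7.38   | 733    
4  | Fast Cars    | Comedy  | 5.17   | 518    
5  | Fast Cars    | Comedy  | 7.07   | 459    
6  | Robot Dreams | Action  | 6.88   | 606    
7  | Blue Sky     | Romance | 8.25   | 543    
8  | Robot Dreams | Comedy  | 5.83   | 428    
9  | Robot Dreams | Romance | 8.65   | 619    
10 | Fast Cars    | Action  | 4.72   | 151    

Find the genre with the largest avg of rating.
SELECT genre, AVG(rating) as val
FROM movies
GROUP BY genre
ORDER BY val DESC
LIMIT 1

Result: Romance with avg(rating) = 8.22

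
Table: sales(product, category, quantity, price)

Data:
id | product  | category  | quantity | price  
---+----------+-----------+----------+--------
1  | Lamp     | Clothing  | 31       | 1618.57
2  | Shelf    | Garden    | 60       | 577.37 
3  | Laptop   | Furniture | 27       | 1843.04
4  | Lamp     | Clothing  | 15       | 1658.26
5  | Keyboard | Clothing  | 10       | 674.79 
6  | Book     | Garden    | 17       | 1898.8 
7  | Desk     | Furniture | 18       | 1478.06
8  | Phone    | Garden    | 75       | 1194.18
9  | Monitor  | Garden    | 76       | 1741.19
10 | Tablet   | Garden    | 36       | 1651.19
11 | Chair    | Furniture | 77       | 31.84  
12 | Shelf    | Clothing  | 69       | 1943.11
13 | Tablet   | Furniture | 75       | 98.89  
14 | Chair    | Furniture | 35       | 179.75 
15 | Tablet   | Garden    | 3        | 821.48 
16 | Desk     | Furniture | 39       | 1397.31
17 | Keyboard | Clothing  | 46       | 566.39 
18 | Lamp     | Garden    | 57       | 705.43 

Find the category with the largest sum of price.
SELECT category, SUM(price) as val
FROM sales
GROUP BY category
ORDER BY val DESC
LIMIT 1

Result: Garden with sum(price) = 8589.64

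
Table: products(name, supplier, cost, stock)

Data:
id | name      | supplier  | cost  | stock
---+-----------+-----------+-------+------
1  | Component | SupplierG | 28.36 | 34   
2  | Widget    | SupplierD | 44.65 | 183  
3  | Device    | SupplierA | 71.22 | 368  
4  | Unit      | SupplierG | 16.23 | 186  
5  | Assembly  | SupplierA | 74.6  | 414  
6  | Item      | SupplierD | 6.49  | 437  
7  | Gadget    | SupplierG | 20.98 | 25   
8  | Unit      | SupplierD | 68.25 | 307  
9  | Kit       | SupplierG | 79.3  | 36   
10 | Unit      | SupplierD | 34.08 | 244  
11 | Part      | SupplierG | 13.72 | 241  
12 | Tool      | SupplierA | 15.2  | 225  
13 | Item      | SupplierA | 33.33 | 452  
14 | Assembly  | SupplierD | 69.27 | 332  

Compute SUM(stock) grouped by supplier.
SELECT supplier, SUM(stock) as result
FROM products
GROUP BY supplier

Result:
  SupplierA: 1459
  SupplierD: 1503
  SupplierG: 522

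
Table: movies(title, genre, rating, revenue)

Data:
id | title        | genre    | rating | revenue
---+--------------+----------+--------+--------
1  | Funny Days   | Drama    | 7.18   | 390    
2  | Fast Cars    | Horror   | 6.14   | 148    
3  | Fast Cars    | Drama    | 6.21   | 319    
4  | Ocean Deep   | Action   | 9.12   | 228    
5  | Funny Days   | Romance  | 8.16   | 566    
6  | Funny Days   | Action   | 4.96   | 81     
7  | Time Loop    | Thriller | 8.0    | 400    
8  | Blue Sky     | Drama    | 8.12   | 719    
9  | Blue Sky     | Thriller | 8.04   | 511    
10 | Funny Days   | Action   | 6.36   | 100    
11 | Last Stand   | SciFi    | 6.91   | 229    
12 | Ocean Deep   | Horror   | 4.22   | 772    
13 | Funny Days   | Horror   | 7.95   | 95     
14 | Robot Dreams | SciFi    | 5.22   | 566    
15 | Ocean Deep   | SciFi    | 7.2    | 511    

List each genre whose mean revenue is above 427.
SELECT genre, AVG(revenue)
FROM movies
GROUP BY genre
HAVING AVG(revenue) > 427

Result:
  Drama: avg=476.00
  Romance: avg=566.00
  SciFi: avg=435.33
  Thriller: avg=455.50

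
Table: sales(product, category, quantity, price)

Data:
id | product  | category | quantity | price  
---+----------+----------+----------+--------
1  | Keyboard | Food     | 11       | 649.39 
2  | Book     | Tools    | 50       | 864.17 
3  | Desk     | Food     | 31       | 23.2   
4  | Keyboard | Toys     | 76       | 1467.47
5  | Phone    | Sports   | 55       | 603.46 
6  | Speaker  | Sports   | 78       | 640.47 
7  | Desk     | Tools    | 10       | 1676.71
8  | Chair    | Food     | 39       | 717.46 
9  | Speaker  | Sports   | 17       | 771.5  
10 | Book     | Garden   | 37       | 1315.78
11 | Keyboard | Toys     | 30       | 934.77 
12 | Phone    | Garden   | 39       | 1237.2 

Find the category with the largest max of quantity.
SELECT category, MAX(quantity) as val
FROM sales
GROUP BY category
ORDER BY val DESC
LIMIT 1

Result: Sports with max(quantity) = 78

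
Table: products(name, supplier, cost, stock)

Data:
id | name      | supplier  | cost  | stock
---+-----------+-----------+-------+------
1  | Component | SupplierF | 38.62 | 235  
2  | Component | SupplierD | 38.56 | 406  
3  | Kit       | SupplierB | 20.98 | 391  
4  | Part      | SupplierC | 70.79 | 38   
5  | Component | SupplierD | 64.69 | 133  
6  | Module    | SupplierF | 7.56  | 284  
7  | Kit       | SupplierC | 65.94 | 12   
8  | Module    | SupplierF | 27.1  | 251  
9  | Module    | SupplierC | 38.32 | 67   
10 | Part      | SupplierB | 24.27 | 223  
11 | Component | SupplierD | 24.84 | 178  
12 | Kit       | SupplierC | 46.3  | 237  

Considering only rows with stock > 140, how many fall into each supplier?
SELECT supplier, COUNT(*)
FROM products
WHERE stock > 140
GROUP BY supplier

Note: WHERE filters rows before grouping.

Result:
  SupplierB: 2
  SupplierC: 1
  SupplierD: 2
  SupplierF: 3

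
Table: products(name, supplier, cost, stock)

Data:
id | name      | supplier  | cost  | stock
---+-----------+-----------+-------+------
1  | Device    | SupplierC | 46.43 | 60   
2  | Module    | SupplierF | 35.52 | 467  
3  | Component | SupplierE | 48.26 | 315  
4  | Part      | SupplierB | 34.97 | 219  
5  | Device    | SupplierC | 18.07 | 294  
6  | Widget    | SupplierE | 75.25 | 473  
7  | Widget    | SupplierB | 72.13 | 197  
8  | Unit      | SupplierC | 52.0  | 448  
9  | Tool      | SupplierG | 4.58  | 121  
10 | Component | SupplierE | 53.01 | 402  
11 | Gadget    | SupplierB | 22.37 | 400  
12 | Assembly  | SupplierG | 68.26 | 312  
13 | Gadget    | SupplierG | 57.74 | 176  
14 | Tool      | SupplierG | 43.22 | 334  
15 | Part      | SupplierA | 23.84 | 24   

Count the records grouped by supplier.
SELECT supplier, COUNT(*) as count
FROM products
GROUP BY supplier

Result:
  SupplierA: 1
  SupplierB: 3
  SupplierC: 3
  SupplierE: 3
  SupplierF: 1
  SupplierG: 4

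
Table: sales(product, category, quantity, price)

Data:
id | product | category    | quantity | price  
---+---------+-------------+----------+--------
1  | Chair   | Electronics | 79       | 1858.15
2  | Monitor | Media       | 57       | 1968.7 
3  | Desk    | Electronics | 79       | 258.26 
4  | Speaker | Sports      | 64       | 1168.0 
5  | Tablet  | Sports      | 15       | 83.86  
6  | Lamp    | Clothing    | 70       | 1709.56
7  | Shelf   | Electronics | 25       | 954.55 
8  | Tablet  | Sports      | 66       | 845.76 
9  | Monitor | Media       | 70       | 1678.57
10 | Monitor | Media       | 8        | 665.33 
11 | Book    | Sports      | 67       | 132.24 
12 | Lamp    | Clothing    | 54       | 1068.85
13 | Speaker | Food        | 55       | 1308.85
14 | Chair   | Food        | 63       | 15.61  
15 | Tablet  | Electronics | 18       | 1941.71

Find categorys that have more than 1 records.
SELECT category, COUNT(*) as cnt
FROM sales
GROUP BY category
HAVING COUNT(*) > 1

Result:
  Clothing: 2
  Electronics: 4
  Food: 2
  Media: 3
  Sports: 4

Note: HAVING filters groups after aggregation, WHERE filters rows before.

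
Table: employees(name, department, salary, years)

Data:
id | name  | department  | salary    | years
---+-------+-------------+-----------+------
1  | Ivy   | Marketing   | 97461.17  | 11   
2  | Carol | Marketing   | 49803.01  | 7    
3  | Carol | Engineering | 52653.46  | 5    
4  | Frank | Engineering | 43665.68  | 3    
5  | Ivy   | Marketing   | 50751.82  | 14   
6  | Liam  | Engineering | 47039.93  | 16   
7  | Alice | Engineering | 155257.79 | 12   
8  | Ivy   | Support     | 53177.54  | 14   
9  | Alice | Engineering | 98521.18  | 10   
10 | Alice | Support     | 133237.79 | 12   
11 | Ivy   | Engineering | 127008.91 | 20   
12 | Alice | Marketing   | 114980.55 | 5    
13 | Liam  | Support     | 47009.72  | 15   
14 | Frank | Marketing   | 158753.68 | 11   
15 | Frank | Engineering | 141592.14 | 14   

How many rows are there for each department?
SELECT department, COUNT(*) as count
FROM employees
GROUP BY department

Result:
  Engineering: 7
  Marketing: 5
  Support: 3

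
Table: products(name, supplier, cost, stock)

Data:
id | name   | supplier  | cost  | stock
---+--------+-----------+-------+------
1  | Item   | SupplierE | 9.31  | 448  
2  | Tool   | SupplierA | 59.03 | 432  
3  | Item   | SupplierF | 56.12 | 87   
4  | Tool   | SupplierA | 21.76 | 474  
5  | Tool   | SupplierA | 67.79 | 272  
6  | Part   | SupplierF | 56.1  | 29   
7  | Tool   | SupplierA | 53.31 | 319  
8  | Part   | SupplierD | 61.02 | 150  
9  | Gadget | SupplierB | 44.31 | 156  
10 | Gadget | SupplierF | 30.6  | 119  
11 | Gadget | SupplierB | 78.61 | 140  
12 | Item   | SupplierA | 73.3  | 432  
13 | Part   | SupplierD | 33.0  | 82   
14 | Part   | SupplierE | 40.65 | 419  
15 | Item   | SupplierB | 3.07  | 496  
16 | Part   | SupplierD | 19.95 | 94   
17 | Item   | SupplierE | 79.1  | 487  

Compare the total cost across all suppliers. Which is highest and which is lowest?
SELECT supplier, SUM(cost)
FROM products
GROUP BY supplier
ORDER BY SUM(cost)

All groups:
  SupplierD: 113.97
  SupplierB: 125.99
  SupplierE: 129.06
  SupplierF: 142.82
  SupplierA: 275.19

Highest: SupplierA (275.19)
Lowest: SupplierD (113.97)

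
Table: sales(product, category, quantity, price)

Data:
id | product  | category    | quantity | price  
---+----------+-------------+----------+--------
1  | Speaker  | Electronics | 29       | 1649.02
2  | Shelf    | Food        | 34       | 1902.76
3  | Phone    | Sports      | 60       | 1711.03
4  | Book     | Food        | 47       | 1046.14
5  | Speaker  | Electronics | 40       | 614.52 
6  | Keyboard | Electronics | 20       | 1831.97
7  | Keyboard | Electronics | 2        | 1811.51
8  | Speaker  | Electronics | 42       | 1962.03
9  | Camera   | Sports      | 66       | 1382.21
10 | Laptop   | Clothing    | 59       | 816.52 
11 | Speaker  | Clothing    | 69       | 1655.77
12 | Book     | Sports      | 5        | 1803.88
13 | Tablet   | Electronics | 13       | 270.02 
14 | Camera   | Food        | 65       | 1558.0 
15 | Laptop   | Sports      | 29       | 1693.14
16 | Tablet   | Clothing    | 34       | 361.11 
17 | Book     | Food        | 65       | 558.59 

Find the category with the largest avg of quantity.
SELECT category, AVG(quantity) as val
FROM sales
GROUP BY category
ORDER BY val DESC
LIMIT 1

Result: Clothing with avg(quantity) = 54.00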